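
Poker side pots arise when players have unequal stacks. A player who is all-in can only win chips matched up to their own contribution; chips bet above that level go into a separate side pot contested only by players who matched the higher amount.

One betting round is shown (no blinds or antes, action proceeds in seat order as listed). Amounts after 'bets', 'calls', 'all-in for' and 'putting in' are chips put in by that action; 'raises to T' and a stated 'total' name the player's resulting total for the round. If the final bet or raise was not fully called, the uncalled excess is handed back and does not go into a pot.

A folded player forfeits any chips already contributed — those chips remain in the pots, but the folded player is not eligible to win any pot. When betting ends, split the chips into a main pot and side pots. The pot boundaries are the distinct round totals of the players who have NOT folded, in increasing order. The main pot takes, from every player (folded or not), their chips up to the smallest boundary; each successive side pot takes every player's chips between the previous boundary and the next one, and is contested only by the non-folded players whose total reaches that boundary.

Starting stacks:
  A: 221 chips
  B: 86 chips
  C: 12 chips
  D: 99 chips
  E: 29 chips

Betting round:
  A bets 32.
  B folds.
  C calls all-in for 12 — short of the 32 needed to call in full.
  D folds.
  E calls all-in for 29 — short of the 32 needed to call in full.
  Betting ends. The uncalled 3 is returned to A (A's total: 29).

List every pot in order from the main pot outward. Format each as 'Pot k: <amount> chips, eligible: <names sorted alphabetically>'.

Contributions (after 3 returned to A): A=29, C=12, E=29
Folded: B, D
Pot levels (distinct totals of non-folded players): 12, 29
Layer 1-12: 12 each from A, C, E = 12*3 = 36 chips; eligible A, C, E
Layer 13-29: 17 each from A, E = 17*2 = 34 chips; eligible A, E

Pot 1: 36 chips, eligible: A, C, E
Pot 2: 34 chips, eligible: A, E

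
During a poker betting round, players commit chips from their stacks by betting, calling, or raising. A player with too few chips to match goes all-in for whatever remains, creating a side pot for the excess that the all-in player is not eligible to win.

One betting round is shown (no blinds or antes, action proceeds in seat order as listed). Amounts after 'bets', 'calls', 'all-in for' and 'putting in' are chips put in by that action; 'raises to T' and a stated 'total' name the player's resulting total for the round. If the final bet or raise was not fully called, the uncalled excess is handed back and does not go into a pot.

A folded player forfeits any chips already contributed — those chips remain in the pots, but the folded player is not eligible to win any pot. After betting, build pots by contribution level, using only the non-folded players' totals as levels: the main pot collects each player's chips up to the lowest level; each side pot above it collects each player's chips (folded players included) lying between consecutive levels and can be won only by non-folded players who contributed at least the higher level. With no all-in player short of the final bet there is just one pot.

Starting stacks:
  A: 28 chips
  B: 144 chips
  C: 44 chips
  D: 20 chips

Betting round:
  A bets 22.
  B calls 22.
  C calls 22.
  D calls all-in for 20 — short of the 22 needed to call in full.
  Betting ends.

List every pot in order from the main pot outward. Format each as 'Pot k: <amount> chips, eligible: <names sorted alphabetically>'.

Contributions: A=22, B=22, C=22, D=20
Pot levels (distinct totals of non-folded players): 20, 22
Layer 1-20: 20 each from A, B, C, D = 20*4 = 80 chips; eligible A, B, C, D
Layer 21-22: 2 each from A, B, C = 2*3 = 6 chips; eligible A, B, C

Pot 1: 80 chips, eligible: A, B, C, D
Pot 2: 6 chips, eligible: A, B, C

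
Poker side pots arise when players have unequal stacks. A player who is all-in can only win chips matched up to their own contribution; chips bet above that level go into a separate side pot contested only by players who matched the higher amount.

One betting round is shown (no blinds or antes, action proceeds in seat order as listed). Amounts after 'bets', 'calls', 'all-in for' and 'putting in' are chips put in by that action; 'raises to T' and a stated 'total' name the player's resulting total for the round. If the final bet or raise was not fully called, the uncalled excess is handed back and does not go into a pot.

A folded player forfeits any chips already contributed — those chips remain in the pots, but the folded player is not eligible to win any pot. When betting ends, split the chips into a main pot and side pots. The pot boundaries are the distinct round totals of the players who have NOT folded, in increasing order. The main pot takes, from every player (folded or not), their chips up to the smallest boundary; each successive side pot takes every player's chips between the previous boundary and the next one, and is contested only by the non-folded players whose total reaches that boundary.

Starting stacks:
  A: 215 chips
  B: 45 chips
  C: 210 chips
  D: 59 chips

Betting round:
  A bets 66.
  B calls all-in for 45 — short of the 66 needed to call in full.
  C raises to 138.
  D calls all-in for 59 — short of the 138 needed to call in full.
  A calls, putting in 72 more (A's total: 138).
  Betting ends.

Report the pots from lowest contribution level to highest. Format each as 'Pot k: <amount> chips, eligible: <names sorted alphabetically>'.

Contributions: A=138, B=45, C=138, D=59
Pot levels (distinct totals of non-folded players): 45, 59, 138
Layer 1-45: 45 each from A, B, C, D = 45*4 = 180 chips; eligible A, B, C, D
Layer 46-59: 14 each from A, C, D = 14*3 = 42 chips; eligible A, C, D
Layer 60-138: 79 each from A, C = 79*2 = 158 chips; eligible A, C

Pot 1: 180 chips, eligible: A, B, C, D
Pot 2: 42 chips, eligible: A, C, D
Pot 3: 158 chips, eligible: A, C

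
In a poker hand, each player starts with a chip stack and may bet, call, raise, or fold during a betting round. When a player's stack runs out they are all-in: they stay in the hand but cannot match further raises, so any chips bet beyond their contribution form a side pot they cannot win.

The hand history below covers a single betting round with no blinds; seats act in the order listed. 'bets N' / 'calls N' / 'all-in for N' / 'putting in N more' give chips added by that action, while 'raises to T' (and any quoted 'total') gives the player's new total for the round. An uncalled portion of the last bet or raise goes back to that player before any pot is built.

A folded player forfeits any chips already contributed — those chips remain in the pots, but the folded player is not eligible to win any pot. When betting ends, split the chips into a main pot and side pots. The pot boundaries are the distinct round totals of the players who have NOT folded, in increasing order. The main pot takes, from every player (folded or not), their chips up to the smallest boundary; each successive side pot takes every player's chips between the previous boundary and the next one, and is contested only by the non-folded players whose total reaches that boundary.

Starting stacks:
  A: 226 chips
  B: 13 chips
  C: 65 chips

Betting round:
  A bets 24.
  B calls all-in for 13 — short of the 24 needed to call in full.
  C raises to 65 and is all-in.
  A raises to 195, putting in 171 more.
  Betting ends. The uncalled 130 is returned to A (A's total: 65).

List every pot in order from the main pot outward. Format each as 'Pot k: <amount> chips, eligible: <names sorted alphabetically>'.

Contributions (after 130 returned to A): A=65, B=13, C=65
Pot levels (distinct totals of non-folded players): 13, 65
Layer 1-13: 13 each from A, B, C = 13*3 = 39 chips; eligible A, B, C
Layer 14-65: 52 each from A, C = 52*2 = 104 chips; eligible A, C

Pot 1: 39 chips, eligible: A, B, C
Pot 2: 104 chips, eligible: A, C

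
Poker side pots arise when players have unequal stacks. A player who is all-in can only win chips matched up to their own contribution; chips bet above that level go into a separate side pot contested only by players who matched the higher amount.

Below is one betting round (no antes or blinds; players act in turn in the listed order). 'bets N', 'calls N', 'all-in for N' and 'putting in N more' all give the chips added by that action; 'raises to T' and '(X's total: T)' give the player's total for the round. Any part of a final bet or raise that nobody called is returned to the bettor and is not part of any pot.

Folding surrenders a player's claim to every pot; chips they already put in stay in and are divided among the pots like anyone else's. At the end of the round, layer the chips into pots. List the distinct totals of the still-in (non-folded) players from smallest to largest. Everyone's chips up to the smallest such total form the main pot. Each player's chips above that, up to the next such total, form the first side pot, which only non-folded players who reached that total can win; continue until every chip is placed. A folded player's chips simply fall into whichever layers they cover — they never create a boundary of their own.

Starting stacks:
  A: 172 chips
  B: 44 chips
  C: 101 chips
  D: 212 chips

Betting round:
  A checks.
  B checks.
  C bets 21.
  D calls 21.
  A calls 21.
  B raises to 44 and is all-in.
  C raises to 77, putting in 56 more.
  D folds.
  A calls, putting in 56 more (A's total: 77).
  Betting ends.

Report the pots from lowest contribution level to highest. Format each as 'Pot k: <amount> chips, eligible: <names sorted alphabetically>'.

Contributions: A=77, B=44, C=77, D=21
Folded: D
Pot levels (distinct totals of non-folded players): 44, 77
Layer 1-44: A 44 + B 44 + C 44 + D 21 = 153 chips; eligible A, B, C
Layer 45-77: 33 each from A, C = 33*2 = 66 chips; eligible A, C

Pot 1: 153 chips, eligible: A, B, C
Pot 2: 66 chips, eligible: A, C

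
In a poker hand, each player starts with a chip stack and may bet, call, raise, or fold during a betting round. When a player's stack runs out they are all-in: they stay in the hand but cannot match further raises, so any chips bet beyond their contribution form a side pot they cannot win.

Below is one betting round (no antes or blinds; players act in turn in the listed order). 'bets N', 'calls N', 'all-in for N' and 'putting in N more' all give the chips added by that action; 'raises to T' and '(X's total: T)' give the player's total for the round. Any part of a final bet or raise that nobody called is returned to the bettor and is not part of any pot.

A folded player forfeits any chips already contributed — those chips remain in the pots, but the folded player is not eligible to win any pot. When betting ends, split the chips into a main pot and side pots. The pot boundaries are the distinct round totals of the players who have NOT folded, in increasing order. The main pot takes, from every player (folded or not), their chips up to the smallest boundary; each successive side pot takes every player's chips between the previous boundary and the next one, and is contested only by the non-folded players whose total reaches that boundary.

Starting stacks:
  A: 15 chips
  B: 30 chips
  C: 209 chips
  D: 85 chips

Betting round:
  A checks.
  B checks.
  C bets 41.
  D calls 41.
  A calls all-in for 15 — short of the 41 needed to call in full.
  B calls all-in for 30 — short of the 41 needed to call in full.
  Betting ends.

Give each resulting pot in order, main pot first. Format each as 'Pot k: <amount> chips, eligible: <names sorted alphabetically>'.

Contributions: A=15, B=30, C=41, D=41
Pot levels (distinct totals of non-folded players): 15, 30, 41
Layer 1-15: 15 each from A, B, C, D = 15*4 = 60 chips; eligible A, B, C, D
Layer 16-30: 15 each from B, C, D = 15*3 = 45 chips; eligible B, C, D
Layer 31-41: 11 each from C, D = 11*2 = 22 chips; eligible C, D

Pot 1: 60 chips, eligible: A, B, C, D
Pot 2: 45 chips, eligible: B, C, D
Pot 3: 22 chips, eligible: C, D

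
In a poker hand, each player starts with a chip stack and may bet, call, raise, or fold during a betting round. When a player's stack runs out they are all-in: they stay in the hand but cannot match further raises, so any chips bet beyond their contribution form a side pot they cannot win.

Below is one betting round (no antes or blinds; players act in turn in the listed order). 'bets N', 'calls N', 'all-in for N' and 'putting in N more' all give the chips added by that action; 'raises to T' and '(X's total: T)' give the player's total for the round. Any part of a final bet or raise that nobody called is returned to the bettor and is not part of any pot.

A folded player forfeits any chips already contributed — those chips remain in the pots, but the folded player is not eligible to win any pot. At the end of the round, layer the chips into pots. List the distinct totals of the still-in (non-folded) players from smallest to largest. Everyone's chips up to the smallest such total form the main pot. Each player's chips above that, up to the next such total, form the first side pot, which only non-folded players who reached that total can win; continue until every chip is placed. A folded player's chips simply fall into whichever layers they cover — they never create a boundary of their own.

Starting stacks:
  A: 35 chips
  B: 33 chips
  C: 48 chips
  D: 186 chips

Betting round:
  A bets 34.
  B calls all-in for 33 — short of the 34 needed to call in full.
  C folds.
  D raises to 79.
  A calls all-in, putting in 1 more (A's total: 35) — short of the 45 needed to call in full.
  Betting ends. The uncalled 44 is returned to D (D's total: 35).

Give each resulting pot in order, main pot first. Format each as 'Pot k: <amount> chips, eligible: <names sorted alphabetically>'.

Pot 1: 99 chips, eligible: A, B, D
Pot 2: 4 chips, eligible: A, D

Derivation:
Contributions (after 44 returned to D): A=35, B=33, D=35
Folded: C
Pot levels (distinct totals of non-folded players): 33, 35
Layer 1-33: 33 each from A, B, D = 33*3 = 99 chips; eligible A, B, D
Layer 34-35: 2 each from A, D = 2*2 = 4 chips; eligible A, D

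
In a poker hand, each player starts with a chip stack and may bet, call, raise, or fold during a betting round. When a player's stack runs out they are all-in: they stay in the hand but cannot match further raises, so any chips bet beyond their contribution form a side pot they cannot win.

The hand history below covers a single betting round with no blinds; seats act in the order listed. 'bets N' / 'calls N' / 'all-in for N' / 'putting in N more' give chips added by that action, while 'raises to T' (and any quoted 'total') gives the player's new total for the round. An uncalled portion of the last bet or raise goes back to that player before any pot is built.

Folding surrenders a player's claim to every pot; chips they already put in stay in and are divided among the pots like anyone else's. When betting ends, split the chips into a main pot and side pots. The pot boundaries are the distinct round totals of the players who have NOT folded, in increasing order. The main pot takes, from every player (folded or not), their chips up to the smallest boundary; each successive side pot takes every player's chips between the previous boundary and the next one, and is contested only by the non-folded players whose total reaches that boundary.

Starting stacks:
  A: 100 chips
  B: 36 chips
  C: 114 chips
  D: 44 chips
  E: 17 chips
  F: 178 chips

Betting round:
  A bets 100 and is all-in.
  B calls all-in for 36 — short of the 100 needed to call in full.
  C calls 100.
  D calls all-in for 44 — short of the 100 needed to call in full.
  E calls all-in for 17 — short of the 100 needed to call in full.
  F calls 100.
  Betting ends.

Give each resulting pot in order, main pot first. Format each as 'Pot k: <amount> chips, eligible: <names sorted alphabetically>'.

Pot 1: 102 chips, eligible: A, B, C, D, E, F
Pot 2: 95 chips, eligible: A, B, C, D, F
Pot 3: 32 chips, eligible: A, C, D, F
Pot 4: 168 chips, eligible: A, C, F

Derivation:
Contributions: A=100, B=36, C=100, D=44, E=17, F=100
Pot levels (distinct totals of non-folded players): 17, 36, 44, 100
Layer 1-17: 17 each from A, B, C, D, E, F = 17*6 = 102 chips; eligible A, B, C, D, E, F
Layer 18-36: 19 each from A, B, C, D, F = 19*5 = 95 chips; eligible A, B, C, D, F
Layer 37-44: 8 each from A, C, D, F = 8*4 = 32 chips; eligible A, C, D, F
Layer 45-100: 56 each from A, C, F = 56*3 = 168 chips; eligible A, C, F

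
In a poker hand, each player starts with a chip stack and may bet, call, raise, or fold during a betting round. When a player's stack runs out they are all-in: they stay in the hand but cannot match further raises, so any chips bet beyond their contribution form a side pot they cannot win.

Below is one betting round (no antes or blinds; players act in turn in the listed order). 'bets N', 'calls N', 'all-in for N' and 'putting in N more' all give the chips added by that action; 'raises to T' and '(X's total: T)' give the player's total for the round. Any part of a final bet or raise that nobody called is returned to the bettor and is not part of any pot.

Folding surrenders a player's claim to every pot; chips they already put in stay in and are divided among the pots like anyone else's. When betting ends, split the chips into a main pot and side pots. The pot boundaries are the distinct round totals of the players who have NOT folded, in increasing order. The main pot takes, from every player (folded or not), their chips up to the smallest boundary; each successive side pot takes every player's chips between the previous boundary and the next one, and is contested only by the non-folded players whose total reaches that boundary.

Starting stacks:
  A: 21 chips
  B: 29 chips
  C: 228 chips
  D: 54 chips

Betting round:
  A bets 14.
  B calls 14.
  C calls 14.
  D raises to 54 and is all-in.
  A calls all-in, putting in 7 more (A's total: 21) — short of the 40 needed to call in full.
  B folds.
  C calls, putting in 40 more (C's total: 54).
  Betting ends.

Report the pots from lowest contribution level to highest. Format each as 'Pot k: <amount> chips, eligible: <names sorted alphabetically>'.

Contributions: A=21, B=14, C=54, D=54
Folded: B
Pot levels (distinct totals of non-folded players): 21, 54
Layer 1-21: A 21 + B 14 + C 21 + D 21 = 77 chips; eligible A, C, D
Layer 22-54: 33 each from C, D = 33*2 = 66 chips; eligible C, D

Pot 1: 77 chips, eligible: A, C, D
Pot 2: 66 chips, eligible: C, D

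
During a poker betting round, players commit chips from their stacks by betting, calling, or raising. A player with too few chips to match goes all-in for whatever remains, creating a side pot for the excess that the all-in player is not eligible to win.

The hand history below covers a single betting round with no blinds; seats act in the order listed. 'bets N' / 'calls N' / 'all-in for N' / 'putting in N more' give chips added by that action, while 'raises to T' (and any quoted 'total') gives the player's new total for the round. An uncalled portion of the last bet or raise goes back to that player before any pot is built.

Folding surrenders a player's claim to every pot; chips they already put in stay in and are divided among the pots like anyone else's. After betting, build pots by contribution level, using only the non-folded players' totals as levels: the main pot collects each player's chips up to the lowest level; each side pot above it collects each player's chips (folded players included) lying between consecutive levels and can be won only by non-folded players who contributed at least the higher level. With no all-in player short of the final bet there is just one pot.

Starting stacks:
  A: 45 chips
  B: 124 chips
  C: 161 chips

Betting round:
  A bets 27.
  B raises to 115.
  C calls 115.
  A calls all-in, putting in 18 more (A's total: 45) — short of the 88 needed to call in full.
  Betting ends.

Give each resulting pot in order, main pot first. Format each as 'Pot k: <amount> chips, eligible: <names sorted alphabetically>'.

Pot 1: 135 chips, eligible: A, B, C
Pot 2: 140 chips, eligible: B, C

Derivation:
Contributions: A=45, B=115, C=115
Pot levels (distinct totals of non-folded players): 45, 115
Layer 1-45: 45 each from A, B, C = 45*3 = 135 chips; eligible A, B, C
Layer 46-115: 70 each from B, C = 70*2 = 140 chips; eligible B, C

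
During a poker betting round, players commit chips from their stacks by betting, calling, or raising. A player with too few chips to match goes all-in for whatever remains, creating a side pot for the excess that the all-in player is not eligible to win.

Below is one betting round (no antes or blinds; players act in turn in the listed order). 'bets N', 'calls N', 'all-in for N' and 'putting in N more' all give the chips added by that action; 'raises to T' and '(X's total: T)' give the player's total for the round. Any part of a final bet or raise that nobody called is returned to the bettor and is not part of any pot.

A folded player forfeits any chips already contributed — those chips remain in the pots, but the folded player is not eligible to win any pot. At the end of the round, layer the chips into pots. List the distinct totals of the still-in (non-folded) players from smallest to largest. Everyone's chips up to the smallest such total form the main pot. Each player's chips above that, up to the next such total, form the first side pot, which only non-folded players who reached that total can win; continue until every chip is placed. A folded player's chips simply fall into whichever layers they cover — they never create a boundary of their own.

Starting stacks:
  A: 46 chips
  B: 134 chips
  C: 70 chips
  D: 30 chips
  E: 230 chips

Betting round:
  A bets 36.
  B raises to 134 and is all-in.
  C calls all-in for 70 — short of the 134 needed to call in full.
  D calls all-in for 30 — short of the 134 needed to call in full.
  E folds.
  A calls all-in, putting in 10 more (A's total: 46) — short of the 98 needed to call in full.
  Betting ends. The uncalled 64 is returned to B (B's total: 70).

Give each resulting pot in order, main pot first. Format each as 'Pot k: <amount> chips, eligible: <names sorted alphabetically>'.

Contributions (after 64 returned to B): A=46, B=70, C=70, D=30
Folded: E
Pot levels (distinct totals of non-folded players): 30, 46, 70
Layer 1-30: 30 each from A, B, C, D = 30*4 = 120 chips; eligible A, B, C, D
Layer 31-46: 16 each from A, B, C = 16*3 = 48 chips; eligible A, B, C
Layer 47-70: 24 each from B, C = 24*2 = 48 chips; eligible B, C

Pot 1: 120 chips, eligible: A, B, C, D
Pot 2: 48 chips, eligible: A, B, C
Pot 3: 48 chips, eligible: B, C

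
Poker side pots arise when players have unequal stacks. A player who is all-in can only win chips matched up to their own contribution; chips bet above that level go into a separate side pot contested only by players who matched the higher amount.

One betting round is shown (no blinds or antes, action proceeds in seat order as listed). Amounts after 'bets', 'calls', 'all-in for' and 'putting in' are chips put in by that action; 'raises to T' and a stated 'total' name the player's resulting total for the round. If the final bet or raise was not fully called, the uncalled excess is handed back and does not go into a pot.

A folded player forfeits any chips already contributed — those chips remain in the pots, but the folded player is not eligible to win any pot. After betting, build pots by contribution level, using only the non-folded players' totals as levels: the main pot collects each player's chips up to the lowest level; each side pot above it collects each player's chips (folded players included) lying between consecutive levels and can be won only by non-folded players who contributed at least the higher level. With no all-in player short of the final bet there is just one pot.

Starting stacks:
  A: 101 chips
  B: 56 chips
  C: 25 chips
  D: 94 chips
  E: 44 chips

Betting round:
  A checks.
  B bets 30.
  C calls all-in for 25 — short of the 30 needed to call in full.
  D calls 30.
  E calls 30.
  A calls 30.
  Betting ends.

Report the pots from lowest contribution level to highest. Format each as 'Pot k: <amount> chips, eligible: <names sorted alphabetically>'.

Contributions: A=30, B=30, C=25, D=30, E=30
Pot levels (distinct totals of non-folded players): 25, 30
Layer 1-25: 25 each from A, B, C, D, E = 25*5 = 125 chips; eligible A, B, C, D, E
Layer 26-30: 5 each from A, B, D, E = 5*4 = 20 chips; eligible A, B, D, E

Pot 1: 125 chips, eligible: A, B, C, D, E
Pot 2: 20 chips, eligible: A, B, D, E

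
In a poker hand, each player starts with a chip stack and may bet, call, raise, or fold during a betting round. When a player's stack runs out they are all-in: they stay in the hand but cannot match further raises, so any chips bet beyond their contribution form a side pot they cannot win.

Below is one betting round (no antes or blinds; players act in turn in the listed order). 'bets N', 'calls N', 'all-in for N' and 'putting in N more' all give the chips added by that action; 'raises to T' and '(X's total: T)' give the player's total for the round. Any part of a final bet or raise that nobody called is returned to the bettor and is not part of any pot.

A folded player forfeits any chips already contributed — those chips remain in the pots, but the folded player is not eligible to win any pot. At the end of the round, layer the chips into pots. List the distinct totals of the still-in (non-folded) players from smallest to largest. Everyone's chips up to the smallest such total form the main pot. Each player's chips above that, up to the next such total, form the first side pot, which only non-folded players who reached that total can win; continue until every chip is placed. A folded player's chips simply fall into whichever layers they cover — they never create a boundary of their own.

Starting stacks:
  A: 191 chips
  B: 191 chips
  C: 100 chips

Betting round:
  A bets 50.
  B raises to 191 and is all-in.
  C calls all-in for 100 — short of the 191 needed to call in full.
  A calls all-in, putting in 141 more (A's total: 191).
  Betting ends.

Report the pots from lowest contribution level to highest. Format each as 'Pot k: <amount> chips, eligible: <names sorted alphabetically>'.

Pot 1: 300 chips, eligible: A, B, C
Pot 2: 182 chips, eligible: A, B

Derivation:
Contributions: A=191, B=191, C=100
Pot levels (distinct totals of non-folded players): 100, 191
Layer 1-100: 100 each from A, B, C = 100*3 = 300 chips; eligible A, B, C
Layer 101-191: 91 each from A, B = 91*2 = 182 chips; eligible A, B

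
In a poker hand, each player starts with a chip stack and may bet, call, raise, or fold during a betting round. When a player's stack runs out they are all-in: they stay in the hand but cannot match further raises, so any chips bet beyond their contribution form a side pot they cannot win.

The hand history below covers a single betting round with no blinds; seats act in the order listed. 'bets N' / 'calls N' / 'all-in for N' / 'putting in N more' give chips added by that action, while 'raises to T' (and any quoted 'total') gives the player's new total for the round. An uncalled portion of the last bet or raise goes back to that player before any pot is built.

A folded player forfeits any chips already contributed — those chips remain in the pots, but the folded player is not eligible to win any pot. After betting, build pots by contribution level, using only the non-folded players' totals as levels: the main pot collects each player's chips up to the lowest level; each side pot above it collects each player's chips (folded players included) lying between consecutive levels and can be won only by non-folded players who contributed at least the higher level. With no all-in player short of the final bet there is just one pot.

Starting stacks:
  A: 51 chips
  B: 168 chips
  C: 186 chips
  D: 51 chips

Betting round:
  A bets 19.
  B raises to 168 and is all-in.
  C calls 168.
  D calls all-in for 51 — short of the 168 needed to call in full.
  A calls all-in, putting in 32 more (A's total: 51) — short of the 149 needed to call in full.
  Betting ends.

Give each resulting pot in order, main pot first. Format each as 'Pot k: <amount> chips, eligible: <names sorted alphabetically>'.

Contributions: A=51, B=168, C=168, D=51
Pot levels (distinct totals of non-folded players): 51, 168
Layer 1-51: 51 each from A, B, C, D = 51*4 = 204 chips; eligible A, B, C, D
Layer 52-168: 117 each from B, C = 117*2 = 234 chips; eligible B, C

Pot 1: 204 chips, eligible: A, B, C, D
Pot 2: 234 chips, eligible: B, C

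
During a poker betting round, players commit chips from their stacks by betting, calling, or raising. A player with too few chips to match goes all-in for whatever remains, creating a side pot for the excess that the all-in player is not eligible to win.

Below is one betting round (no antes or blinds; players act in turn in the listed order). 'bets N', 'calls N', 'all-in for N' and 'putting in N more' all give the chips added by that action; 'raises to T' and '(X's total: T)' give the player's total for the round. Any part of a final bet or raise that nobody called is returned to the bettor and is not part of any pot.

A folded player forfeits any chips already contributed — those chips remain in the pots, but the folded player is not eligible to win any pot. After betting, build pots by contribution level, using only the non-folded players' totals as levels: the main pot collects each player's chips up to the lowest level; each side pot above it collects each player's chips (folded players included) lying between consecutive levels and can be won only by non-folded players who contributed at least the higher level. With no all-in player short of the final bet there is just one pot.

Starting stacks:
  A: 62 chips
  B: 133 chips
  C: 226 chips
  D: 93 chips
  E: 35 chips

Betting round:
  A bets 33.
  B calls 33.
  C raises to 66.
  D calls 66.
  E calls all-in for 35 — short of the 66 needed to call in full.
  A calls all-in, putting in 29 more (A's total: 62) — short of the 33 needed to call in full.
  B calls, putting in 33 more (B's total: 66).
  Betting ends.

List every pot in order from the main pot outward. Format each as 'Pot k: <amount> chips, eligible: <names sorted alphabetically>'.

Contributions: A=62, B=66, C=66, D=66, E=35
Pot levels (distinct totals of non-folded players): 35, 62, 66
Layer 1-35: 35 each from A, B, C, D, E = 35*5 = 175 chips; eligible A, B, C, D, E
Layer 36-62: 27 each from A, B, C, D = 27*4 = 108 chips; eligible A, B, C, D
Layer 63-66: 4 each from B, C, D = 4*3 = 12 chips; eligible B, C, D

Pot 1: 175 chips, eligible: A, B, C, D, E
Pot 2: 108 chips, eligible: A, B, C, D
Pot 3: 12 chips, eligible: B, C, D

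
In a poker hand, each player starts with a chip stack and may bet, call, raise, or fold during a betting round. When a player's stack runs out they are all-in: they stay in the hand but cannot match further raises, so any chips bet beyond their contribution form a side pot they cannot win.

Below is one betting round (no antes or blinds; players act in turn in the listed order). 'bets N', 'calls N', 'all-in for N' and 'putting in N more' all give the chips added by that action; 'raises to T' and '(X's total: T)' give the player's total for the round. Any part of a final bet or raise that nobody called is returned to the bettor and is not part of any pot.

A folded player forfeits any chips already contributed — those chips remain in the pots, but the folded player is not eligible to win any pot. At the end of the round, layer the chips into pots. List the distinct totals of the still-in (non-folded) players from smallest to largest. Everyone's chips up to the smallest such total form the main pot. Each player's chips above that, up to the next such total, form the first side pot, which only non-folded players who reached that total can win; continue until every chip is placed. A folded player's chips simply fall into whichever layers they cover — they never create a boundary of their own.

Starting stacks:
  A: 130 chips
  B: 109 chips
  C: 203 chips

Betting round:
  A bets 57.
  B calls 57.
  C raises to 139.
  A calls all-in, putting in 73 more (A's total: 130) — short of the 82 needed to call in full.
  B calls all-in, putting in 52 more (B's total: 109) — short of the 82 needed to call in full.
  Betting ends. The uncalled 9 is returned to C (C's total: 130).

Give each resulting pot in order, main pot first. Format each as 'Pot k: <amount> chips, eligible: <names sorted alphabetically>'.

Contributions (after 9 returned to C): A=130, B=109, C=130
Pot levels (distinct totals of non-folded players): 109, 130
Layer 1-109: 109 each from A, B, C = 109*3 = 327 chips; eligible A, B, C
Layer 110-130: 21 each from A, C = 21*2 = 42 chips; eligible A, C

Pot 1: 327 chips, eligible: A, B, C
Pot 2: 42 chips, eligible: A, C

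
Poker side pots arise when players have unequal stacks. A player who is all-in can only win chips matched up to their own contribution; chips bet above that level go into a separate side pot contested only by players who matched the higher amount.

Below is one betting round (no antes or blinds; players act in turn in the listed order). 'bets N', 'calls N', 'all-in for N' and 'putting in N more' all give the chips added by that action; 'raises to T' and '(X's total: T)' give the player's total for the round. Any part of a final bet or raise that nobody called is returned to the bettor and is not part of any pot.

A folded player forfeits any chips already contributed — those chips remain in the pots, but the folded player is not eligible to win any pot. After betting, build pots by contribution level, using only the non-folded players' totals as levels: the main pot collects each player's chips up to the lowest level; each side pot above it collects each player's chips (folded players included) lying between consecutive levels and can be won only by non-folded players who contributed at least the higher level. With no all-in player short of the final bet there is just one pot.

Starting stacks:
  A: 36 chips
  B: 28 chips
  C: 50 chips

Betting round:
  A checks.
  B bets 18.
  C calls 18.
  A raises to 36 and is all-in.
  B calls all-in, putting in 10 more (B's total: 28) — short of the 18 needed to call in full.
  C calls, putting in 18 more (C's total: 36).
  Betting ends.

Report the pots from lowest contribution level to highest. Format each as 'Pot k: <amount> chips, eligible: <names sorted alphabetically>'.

Pot 1: 84 chips, eligible: A, B, C
Pot 2: 16 chips, eligible: A, C

Derivation:
Contributions: A=36, B=28, C=36
Pot levels (distinct totals of non-folded players): 28, 36
Layer 1-28: 28 each from A, B, C = 28*3 = 84 chips; eligible A, B, C
Layer 29-36: 8 each from A, C = 8*2 = 16 chips; eligible A, C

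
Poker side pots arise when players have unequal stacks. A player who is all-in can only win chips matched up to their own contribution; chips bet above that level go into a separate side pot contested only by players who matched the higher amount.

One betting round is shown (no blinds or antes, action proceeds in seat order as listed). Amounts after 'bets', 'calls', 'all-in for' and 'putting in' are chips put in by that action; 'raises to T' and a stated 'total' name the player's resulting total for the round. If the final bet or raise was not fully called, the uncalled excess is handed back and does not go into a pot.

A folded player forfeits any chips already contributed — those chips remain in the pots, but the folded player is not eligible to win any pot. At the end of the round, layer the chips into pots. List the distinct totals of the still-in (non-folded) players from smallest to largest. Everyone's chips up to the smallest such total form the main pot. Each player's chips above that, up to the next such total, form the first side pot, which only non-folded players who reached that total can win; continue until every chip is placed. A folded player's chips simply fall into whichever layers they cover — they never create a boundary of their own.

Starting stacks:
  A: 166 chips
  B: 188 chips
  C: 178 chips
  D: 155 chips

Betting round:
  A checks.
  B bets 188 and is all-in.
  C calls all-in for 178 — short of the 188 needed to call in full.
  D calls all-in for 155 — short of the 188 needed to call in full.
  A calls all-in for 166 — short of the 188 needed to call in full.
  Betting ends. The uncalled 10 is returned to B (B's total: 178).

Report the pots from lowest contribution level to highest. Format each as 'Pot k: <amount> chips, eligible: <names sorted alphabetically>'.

Contributions (after 10 returned to B): A=166, B=178, C=178, D=155
Pot levels (distinct totals of non-folded players): 155, 166, 178
Layer 1-155: 155 each from A, B, C, D = 155*4 = 620 chips; eligible A, B, C, D
Layer 156-166: 11 each from A, B, C = 11*3 = 33 chips; eligible A, B, C
Layer 167-178: 12 each from B, C = 12*2 = 24 chips; eligible B, C

Pot 1: 620 chips, eligible: A, B, C, D
Pot 2: 33 chips, eligible: A, B, C
Pot 3: 24 chips, eligible: B, C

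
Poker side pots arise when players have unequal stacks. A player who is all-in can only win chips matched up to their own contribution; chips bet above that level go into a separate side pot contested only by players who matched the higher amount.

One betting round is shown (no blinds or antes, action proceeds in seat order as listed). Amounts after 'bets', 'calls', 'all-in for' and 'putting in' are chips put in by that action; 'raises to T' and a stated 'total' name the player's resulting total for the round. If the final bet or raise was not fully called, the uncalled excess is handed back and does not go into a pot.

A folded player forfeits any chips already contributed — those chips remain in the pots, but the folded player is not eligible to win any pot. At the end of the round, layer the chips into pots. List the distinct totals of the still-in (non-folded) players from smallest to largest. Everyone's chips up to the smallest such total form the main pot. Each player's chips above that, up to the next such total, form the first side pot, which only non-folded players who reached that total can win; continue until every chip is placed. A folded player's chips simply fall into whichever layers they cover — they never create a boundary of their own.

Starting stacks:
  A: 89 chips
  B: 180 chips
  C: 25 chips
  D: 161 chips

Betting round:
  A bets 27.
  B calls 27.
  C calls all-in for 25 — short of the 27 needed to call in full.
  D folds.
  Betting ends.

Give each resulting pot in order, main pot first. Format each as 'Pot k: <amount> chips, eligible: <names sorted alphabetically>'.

Pot 1: 75 chips, eligible: A, B, C
Pot 2: 4 chips, eligible: A, B

Derivation:
Contributions: A=27, B=27, C=25
Folded: D
Pot levels (distinct totals of non-folded players): 25, 27
Layer 1-25: 25 each from A, B, C = 25*3 = 75 chips; eligible A, B, C
Layer 26-27: 2 each from A, B = 2*2 = 4 chips; eligible A, B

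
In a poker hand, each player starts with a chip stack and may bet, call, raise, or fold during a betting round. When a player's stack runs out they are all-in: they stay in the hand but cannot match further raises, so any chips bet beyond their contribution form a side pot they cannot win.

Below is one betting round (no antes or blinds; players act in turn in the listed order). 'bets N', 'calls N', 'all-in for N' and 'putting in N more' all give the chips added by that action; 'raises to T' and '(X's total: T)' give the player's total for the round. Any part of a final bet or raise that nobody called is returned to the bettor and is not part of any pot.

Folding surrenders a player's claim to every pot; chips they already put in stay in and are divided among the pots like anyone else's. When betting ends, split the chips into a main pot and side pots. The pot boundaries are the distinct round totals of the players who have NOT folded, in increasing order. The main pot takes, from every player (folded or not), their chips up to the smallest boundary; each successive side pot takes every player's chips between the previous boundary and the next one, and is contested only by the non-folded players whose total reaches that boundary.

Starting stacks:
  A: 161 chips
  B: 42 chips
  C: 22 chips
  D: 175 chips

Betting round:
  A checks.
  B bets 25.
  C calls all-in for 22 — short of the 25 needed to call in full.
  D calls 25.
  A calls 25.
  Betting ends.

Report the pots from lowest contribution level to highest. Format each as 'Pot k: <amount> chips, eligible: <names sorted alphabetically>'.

Pot 1: 88 chips, eligible: A, B, C, D
Pot 2: 9 chips, eligible: A, B, D

Derivation:
Contributions: A=25, B=25, C=22, D=25
Pot levels (distinct totals of non-folded players): 22, 25
Layer 1-22: 22 each from A, B, C, D = 22*4 = 88 chips; eligible A, B, C, D
Layer 23-25: 3 each from A, B, D = 3*3 = 9 chips; eligible A, B, D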